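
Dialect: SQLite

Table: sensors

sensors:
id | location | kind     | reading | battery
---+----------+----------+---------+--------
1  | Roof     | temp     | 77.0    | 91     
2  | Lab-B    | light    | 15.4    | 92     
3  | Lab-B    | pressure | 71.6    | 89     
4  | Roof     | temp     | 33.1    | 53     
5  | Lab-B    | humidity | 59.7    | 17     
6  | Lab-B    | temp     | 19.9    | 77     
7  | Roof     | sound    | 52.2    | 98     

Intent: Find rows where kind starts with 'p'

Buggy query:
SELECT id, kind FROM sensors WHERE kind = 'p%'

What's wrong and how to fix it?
Bug: '=' compares the literal string including the % character; pattern matching needs LIKE

Fix: Replace '=' with LIKE so 'p%' is treated as a pattern

Corrected query:
SELECT id, kind FROM sensors WHERE kind LIKE 'p%'

Result:
id | kind    
---+---------
3  | pressure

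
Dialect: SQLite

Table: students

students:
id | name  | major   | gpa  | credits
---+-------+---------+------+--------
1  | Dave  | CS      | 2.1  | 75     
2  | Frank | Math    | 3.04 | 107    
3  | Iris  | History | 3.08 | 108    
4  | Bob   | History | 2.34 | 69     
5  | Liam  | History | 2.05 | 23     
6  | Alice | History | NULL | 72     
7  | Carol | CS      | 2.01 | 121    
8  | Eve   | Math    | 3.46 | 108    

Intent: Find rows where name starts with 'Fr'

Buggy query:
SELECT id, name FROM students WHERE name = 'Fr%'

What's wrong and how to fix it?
Bug: Wildcards only work with LIKE; '=' treats '%' as a literal character

Fix: Replace '=' with LIKE so 'Fr%' is treated as a pattern

Corrected query:
SELECT id, name FROM students WHERE name LIKE 'Fr%'

Result:
id | name 
---+------
2  | Frank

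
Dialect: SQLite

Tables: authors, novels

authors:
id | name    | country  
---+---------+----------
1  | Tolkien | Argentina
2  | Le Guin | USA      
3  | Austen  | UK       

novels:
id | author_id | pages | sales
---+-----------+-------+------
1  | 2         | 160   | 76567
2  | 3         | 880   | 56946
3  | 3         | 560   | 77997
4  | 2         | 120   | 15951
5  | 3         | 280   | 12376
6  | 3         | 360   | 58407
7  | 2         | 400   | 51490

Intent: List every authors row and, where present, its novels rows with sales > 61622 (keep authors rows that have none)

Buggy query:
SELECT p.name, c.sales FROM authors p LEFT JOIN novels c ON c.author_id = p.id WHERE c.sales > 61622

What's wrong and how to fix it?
Bug: Filtering c.sales in WHERE discards the NULL rows produced by LEFT JOIN, turning it into an inner join

Fix: Move the right-table condition into the ON clause so unmatched parents are kept

Corrected query:
SELECT p.name, c.sales FROM authors p LEFT JOIN novels c ON c.author_id = p.id AND c.sales > 61622

Result:
name    | sales
--------+------
Tolkien | NULL 
Le Guin | 76567
Austen  | 77997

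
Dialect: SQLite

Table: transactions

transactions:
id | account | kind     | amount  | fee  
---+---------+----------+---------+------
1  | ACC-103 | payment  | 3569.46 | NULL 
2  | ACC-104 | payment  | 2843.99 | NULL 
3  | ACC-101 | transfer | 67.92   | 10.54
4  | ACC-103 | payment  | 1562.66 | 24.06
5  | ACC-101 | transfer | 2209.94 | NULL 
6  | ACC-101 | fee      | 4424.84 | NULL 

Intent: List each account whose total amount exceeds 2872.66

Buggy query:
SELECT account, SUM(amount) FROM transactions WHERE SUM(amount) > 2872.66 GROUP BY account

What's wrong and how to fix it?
Bug: Aggregate functions cannot appear in a WHERE clause

Fix: Move the aggregate condition to a HAVING clause

Corrected query:
SELECT account, SUM(amount) FROM transactions GROUP BY account HAVING SUM(amount) > 2872.66

Result:
account | SUM(amount)
--------+------------
ACC-101 | 6702.7     
ACC-103 | 5132.12    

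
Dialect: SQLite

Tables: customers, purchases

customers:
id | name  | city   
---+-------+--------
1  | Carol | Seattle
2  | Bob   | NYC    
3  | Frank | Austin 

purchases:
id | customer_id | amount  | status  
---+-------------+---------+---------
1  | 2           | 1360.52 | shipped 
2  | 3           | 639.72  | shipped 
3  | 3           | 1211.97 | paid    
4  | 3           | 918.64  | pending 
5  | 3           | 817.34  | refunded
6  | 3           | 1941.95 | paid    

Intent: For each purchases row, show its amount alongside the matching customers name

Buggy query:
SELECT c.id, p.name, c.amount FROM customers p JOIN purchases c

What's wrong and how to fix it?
Bug: JOIN with no ON clause produces a cartesian product; every purchases row pairs with every customers row

Fix: Add ON c.customer_id = p.id to the JOIN

Corrected query:
SELECT c.id, p.name, c.amount FROM customers p JOIN purchases c ON c.customer_id = p.id

Result:
id | name  | amount 
---+-------+--------
1  | Bob   | 1360.52
2  | Frank | 639.72 
3  | Frank | 1211.97
4  | Frank | 918.64 
5  | Frank | 817.34 
6  | Frank | 1941.95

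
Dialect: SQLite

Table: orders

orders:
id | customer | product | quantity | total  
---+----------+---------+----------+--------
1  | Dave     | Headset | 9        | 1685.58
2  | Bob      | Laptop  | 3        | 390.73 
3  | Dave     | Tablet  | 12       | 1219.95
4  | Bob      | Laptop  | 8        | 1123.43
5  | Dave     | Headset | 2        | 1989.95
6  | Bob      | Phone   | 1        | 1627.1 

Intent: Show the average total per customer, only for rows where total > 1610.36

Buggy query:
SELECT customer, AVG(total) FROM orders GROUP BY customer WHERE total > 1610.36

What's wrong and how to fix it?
Bug: Row-level WHERE must come before GROUP BY in the clause order

Fix: Place WHERE between FROM and GROUP BY

Corrected query:
SELECT customer, AVG(total) FROM orders WHERE total > 1610.36 GROUP BY customer

Result:
customer | AVG(total)
---------+-----------
Bob      | 1627.1    
Dave     | 1837.765  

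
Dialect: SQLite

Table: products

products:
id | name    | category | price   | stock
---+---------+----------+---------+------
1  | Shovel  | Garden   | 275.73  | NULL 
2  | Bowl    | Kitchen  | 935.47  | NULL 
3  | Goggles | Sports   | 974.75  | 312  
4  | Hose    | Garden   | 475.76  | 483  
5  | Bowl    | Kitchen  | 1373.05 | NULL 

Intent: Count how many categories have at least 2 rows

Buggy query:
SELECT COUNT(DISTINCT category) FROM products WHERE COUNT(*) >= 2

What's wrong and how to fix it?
Bug: WHERE filters individual rows, not groups, so a group-level COUNT is invalid there

Fix: Group first with HAVING COUNT(*) >= 2, then COUNT the resulting groups

Corrected query:
SELECT COUNT(*) FROM (SELECT category FROM products GROUP BY category HAVING COUNT(*) >= 2)

Result:
COUNT(*)
--------
2       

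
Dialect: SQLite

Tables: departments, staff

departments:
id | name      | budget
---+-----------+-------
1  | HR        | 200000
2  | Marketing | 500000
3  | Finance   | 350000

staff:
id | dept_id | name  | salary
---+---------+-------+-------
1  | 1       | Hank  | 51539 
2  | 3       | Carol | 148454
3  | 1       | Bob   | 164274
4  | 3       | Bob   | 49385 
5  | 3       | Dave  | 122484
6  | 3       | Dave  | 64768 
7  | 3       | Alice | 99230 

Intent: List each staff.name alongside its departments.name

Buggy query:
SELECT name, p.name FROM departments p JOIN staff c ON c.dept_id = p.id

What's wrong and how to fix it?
Bug: 'name' exists in both joined tables, so the database can't tell which one is meant

Fix: Prefix ambiguous columns with the table alias

Corrected query:
SELECT c.name, p.name FROM departments p JOIN staff c ON c.dept_id = p.id

Result:
name  | name   
------+--------
Hank  | HR     
Carol | Finance
Bob   | HR     
Bob   | Finance
Dave  | Finance
Dave  | Finance
Alice | Finance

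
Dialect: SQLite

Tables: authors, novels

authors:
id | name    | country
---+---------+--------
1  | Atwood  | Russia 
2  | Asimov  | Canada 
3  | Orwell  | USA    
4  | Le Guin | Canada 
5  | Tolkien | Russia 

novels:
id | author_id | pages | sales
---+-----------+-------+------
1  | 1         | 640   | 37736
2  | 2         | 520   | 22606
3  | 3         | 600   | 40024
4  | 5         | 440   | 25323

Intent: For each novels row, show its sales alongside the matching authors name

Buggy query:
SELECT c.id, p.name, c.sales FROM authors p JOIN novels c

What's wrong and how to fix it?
Bug: Missing join condition: each novels row is matched to all authors rows instead of just its own

Fix: Add ON c.author_id = p.id to the JOIN

Corrected query:
SELECT c.id, p.name, c.sales FROM authors p JOIN novels c ON c.author_id = p.id

Result:
id | name    | sales
---+---------+------
1  | Atwood  | 37736
2  | Asimov  | 22606
3  | Orwell  | 40024
4  | Tolkien | 25323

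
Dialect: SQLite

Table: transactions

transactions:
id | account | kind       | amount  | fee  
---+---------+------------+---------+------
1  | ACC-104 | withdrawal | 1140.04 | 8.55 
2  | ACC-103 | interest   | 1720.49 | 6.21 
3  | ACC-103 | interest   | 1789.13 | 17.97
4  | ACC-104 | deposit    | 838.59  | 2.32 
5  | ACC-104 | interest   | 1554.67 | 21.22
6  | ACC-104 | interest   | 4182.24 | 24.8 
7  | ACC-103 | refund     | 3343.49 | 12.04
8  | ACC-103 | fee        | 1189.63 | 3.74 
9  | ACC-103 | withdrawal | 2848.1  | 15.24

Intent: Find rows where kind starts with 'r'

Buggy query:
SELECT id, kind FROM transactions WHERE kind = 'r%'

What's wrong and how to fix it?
Bug: '=' compares the literal string including the % character; pattern matching needs LIKE

Fix: Replace '=' with LIKE so 'r%' is treated as a pattern

Corrected query:
SELECT id, kind FROM transactions WHERE kind LIKE 'r%'

Result:
id | kind  
---+-------
7  | refund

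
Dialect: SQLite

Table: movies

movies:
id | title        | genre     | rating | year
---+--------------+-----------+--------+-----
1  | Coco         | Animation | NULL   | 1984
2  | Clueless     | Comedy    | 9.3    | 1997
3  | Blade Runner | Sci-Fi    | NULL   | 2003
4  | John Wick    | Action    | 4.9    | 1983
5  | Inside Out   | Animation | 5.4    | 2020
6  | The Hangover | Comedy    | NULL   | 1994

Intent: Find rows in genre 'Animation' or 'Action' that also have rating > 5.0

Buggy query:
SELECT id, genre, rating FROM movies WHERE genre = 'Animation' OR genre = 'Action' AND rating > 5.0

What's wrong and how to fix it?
Bug: AND binds tighter than OR, so this parses as genre = 'Animation' OR (genre = 'Action' AND rating > 5.0)

Fix: Group the OR with parentheses (or use IN), then AND the threshold

Corrected query:
SELECT id, genre, rating FROM movies WHERE (genre = 'Animation' OR genre = 'Action') AND rating > 5.0

Result:
id | genre     | rating
---+-----------+-------
5  | Animation | 5.4   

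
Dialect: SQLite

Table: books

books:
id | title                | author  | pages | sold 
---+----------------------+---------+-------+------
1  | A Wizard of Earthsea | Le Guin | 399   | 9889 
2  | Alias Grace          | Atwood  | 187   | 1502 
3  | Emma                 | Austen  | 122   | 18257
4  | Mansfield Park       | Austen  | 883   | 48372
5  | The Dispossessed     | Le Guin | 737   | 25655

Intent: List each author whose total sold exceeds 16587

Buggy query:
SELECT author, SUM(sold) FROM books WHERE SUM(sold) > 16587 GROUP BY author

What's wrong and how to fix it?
Bug: Aggregate functions cannot appear in a WHERE clause

Fix: Move the aggregate condition to a HAVING clause

Corrected query:
SELECT author, SUM(sold) FROM books GROUP BY author HAVING SUM(sold) > 16587

Result:
author  | SUM(sold)
--------+----------
Austen  | 66629    
Le Guin | 35544    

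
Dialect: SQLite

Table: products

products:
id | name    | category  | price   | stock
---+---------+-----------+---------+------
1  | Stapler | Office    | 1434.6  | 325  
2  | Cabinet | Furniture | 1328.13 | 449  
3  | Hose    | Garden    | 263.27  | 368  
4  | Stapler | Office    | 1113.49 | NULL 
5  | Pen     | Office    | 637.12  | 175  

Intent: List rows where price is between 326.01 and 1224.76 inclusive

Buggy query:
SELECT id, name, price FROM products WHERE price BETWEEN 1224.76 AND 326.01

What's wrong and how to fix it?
Bug: The bounds are reversed; BETWEEN a AND b requires a <= b to match anything

Fix: Swap the bounds so the smaller value comes first

Corrected query:
SELECT id, name, price FROM products WHERE price BETWEEN 326.01 AND 1224.76

Result:
id | name    | price  
---+---------+--------
4  | Stapler | 1113.49
5  | Pen     | 637.12 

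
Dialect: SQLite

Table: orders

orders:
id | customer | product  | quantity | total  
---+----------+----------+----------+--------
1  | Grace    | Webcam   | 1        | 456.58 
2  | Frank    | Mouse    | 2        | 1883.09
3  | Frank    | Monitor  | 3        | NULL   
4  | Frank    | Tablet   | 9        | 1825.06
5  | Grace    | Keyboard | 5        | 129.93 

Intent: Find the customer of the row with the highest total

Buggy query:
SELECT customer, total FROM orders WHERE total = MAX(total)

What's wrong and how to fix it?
Bug: WHERE is evaluated per row; an aggregate over the whole table isn't defined there

Fix: Wrap MAX in a scalar subquery so WHERE compares against a single value

Corrected query:
SELECT customer, total FROM orders WHERE total = (SELECT MAX(total) FROM orders)

Result:
customer | total  
---------+--------
Frank    | 1883.09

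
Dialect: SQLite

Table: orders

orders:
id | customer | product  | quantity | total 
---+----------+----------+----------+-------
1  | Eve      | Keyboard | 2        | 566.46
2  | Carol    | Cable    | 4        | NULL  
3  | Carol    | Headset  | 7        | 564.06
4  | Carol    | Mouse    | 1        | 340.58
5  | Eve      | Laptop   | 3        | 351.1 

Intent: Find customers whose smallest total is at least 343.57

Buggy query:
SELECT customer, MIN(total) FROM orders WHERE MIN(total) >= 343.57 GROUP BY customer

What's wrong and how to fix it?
Bug: Aggregates like MIN are computed per group after WHERE runs

Fix: Replace WHERE with HAVING after the GROUP BY

Corrected query:
SELECT customer, MIN(total) FROM orders GROUP BY customer HAVING MIN(total) >= 343.57

Result:
customer | MIN(total)
---------+-----------
Eve      | 351.1     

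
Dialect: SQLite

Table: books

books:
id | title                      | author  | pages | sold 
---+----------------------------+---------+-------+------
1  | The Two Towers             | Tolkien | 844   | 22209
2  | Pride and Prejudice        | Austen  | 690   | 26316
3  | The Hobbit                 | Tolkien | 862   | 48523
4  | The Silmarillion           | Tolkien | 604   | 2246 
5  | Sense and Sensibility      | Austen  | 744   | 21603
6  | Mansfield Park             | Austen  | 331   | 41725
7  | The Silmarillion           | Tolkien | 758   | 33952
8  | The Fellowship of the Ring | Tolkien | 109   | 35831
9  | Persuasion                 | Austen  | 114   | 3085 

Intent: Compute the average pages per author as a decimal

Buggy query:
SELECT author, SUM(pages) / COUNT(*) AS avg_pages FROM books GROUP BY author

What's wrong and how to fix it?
Bug: Both operands are integers, so '/' performs integer division and truncates

Fix: Cast one side to REAL so the division keeps the fractional part

Corrected query:
SELECT author, SUM(pages) * 1.0 / COUNT(*) AS avg_pages FROM books GROUP BY author

Result:
author  | avg_pages
--------+----------
Austen  | 469.75   
Tolkien | 635.4    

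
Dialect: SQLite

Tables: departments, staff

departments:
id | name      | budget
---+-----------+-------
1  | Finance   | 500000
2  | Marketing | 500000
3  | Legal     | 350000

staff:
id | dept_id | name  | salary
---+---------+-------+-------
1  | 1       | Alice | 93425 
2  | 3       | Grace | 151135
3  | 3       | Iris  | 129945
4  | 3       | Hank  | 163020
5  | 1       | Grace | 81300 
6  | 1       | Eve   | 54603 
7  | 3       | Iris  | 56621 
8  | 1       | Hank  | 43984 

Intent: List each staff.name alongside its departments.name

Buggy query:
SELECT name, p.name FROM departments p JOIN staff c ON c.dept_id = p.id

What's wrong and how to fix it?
Bug: Both tables have a 'name' column; the unqualified reference is ambiguous

Fix: Qualify the column with its table alias (c.name)

Corrected query:
SELECT c.name, p.name FROM departments p JOIN staff c ON c.dept_id = p.id

Result:
name  | name   
------+--------
Alice | Finance
Grace | Legal  
Iris  | Legal  
Hank  | Legal  
Grace | Finance
Eve   | Finance
Iris  | Legal  
Hank  | Finance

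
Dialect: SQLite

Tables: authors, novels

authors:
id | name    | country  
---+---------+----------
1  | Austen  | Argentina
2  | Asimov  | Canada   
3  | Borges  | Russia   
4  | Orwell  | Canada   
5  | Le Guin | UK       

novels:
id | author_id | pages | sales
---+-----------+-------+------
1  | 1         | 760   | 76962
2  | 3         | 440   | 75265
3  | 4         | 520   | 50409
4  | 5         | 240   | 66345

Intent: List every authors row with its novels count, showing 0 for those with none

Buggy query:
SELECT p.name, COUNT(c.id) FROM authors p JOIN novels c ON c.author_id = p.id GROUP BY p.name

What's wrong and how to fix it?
Bug: An inner join excludes parents with zero children

Fix: Switch to LEFT JOIN to retain unmatched parent rows

Corrected query:
SELECT p.name, COUNT(c.id) FROM authors p LEFT JOIN novels c ON c.author_id = p.id GROUP BY p.name

Result:
name    | COUNT(c.id)
--------+------------
Asimov  | 0          
Austen  | 1          
Borges  | 1          
Le Guin | 1          
Orwell  | 1          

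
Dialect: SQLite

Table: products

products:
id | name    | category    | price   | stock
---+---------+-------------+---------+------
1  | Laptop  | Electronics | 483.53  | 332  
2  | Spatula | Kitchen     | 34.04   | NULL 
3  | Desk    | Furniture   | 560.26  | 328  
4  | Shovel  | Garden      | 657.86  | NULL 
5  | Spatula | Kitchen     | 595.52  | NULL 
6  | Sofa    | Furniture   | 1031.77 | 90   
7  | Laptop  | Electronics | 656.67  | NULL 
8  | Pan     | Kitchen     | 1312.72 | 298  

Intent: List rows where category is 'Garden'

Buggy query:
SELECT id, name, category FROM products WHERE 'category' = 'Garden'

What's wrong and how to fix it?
Bug: 'category' in single quotes is a string literal, not the column; the comparison is literal-vs-literal and never true

Fix: Reference the column as category without single quotes

Corrected query:
SELECT id, name, category FROM products WHERE category = 'Garden'

Result:
id | name   | category
---+--------+---------
4  | Shovel | Garden  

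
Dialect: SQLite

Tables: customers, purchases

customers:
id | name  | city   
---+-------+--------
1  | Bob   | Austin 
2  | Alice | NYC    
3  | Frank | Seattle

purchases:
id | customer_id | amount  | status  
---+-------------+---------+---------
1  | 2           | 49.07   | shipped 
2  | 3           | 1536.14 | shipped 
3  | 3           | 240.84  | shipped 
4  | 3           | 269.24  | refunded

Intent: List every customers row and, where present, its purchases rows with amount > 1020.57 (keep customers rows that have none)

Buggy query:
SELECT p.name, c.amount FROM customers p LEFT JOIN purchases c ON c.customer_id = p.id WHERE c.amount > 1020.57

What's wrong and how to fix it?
Bug: Filtering c.amount in WHERE discards the NULL rows produced by LEFT JOIN, turning it into an inner join

Fix: Move the right-table condition into the ON clause so unmatched parents are kept

Corrected query:
SELECT p.name, c.amount FROM customers p LEFT JOIN purchases c ON c.customer_id = p.id AND c.amount > 1020.57

Result:
name  | amount 
------+--------
Bob   | NULL   
Alice | NULL   
Frank | 1536.14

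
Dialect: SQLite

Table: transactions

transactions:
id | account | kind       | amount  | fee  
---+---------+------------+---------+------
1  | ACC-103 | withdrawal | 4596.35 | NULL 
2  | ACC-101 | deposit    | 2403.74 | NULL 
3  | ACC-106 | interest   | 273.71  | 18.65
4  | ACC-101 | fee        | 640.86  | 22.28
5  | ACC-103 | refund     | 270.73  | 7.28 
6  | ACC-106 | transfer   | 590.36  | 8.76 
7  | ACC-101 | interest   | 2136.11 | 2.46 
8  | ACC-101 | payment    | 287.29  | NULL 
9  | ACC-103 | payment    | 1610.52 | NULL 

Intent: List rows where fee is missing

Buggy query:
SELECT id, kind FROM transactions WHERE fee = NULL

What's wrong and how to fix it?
Bug: '= NULL' is always unknown in SQL three-valued logic, so no rows match

Fix: Use IS NULL to test for NULL

Corrected query:
SELECT id, kind FROM transactions WHERE fee IS NULL

Result:
id | kind      
---+-----------
1  | withdrawal
2  | deposit   
8  | payment   
9  | payment   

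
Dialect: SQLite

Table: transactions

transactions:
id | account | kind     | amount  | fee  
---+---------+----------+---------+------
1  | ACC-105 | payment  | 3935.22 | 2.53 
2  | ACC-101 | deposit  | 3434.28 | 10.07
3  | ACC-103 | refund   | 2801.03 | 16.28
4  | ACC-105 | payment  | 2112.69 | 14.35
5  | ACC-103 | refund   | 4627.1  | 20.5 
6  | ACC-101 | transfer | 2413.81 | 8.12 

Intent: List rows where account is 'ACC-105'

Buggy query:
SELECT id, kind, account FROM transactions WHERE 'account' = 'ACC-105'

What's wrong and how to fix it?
Bug: Single quotes denote string literals in SQL; the column name is being compared as a constant string

Fix: Remove the quotes around the column name (or use double quotes for an identifier)

Corrected query:
SELECT id, kind, account FROM transactions WHERE account = 'ACC-105'

Result:
id | kind    | account
---+---------+--------
1  | payment | ACC-105
4  | payment | ACC-105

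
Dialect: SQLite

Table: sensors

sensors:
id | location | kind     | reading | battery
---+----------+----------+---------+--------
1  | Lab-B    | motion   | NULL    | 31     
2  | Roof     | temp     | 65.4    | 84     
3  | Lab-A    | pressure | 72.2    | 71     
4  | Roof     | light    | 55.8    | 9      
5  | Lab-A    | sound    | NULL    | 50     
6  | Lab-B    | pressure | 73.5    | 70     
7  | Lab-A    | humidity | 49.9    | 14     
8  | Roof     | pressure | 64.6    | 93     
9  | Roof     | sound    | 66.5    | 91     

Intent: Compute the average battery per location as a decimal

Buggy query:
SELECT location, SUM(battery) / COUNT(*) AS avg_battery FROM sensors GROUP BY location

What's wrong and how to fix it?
Bug: Both operands are integers, so '/' performs integer division and truncates

Fix: Cast one side to REAL so the division keeps the fractional part

Corrected query:
SELECT location, SUM(battery) * 1.0 / COUNT(*) AS avg_battery FROM sensors GROUP BY location

Result:
location | avg_battery
---------+------------
Lab-A    | 45         
Lab-B    | 50.5       
Roof     | 69.25      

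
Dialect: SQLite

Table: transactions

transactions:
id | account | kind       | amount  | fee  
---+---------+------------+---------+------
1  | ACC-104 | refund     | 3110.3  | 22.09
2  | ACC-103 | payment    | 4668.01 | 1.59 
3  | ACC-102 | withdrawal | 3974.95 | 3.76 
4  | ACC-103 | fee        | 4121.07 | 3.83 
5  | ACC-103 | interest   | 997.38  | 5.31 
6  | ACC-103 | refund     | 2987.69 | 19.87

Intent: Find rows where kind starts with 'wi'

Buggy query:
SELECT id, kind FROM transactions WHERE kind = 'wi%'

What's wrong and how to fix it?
Bug: '=' compares the literal string including the % character; pattern matching needs LIKE

Fix: Replace '=' with LIKE so 'wi%' is treated as a pattern

Corrected query:
SELECT id, kind FROM transactions WHERE kind LIKE 'wi%'

Result:
id | kind      
---+-----------
3  | withdrawal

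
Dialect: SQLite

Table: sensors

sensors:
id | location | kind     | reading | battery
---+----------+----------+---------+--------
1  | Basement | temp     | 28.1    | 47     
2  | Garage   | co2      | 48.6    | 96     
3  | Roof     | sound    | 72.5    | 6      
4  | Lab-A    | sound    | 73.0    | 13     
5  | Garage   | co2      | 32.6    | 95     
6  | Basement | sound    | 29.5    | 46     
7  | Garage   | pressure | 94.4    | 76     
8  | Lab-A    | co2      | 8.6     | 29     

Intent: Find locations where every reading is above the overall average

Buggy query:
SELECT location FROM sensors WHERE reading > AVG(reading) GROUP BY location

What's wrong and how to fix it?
Bug: WHERE evaluates per row before aggregation, so AVG() is unavailable

Fix: Compute the overall average in a scalar subquery and compare each group's MIN against it in HAVING

Corrected query:
SELECT location FROM sensors GROUP BY location HAVING MIN(reading) > (SELECT AVG(reading) FROM sensors)

Result:
location
--------
Roof    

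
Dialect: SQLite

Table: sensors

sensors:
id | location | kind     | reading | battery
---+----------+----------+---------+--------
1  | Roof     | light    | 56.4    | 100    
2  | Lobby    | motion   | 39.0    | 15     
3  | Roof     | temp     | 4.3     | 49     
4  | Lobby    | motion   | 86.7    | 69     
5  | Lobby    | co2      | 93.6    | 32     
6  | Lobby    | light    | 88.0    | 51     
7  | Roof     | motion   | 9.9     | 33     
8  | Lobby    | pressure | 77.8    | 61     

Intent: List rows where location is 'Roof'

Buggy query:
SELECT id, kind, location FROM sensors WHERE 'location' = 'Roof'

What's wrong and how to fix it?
Bug: 'location' in single quotes is a string literal, not the column; the comparison is literal-vs-literal and never true

Fix: Reference the column as location without single quotes

Corrected query:
SELECT id, kind, location FROM sensors WHERE location = 'Roof'

Result:
id | kind   | location
---+--------+---------
1  | light  | Roof    
3  | temp   | Roof    
7  | motion | Roof    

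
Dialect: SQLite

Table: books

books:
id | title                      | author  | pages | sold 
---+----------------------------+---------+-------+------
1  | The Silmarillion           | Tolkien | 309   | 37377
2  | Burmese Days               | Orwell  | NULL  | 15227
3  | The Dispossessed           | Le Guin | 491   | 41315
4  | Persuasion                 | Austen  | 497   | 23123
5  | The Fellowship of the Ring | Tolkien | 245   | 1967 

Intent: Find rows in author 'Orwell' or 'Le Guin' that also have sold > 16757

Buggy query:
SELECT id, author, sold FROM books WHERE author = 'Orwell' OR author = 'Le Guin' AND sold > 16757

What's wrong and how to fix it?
Bug: AND binds tighter than OR, so this parses as author = 'Orwell' OR (author = 'Le Guin' AND sold > 16757)

Fix: Add parentheses around the OR so the AND applies to both alternatives

Corrected query:
SELECT id, author, sold FROM books WHERE (author = 'Orwell' OR author = 'Le Guin') AND sold > 16757

Result:
id | author  | sold 
---+---------+------
3  | Le Guin | 41315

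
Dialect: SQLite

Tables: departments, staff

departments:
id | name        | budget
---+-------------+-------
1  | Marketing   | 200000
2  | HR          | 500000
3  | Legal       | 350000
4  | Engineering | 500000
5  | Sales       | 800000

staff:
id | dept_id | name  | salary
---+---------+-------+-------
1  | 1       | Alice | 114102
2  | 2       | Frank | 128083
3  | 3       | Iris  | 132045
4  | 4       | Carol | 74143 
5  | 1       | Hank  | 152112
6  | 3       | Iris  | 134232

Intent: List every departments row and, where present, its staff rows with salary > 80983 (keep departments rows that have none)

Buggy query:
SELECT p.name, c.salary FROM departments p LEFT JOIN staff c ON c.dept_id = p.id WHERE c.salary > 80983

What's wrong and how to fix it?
Bug: Filtering c.salary in WHERE discards the NULL rows produced by LEFT JOIN, turning it into an inner join

Fix: Put 'c.salary > 80983' in the JOIN's ON clause instead of WHERE

Corrected query:
SELECT p.name, c.salary FROM departments p LEFT JOIN staff c ON c.dept_id = p.id AND c.salary > 80983

Result:
name        | salary
------------+-------
Marketing   | 114102
Marketing   | 152112
HR          | 128083
Legal       | 132045
Legal       | 134232
Engineering | NULL  
Sales       | NULL  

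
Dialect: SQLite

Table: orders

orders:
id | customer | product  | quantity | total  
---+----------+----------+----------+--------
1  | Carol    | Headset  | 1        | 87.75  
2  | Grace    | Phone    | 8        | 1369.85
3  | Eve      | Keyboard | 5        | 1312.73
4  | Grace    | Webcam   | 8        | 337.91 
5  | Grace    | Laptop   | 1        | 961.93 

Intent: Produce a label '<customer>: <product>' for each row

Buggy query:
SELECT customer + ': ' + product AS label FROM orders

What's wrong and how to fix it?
Bug: '+' is numeric addition; on text columns SQLite converts them to 0 instead of concatenating

Fix: Use the || operator for string concatenation

Corrected query:
SELECT customer || ': ' || product AS label FROM orders

Result:
label         
--------------
Carol: Headset
Grace: Phone  
Eve: Keyboard 
Grace: Webcam 
Grace: Laptop 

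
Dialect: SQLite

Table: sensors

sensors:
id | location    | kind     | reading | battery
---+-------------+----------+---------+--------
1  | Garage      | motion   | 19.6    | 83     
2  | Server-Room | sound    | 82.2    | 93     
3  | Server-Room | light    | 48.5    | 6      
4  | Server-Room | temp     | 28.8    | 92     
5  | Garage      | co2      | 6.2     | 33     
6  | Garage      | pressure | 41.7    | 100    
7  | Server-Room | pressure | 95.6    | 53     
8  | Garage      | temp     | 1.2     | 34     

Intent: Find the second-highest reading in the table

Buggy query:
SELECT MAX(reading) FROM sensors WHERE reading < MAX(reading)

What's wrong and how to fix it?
Bug: MAX(reading) on the right of the comparison is an aggregate-in-WHERE error

Fix: Compute the overall MAX in a subquery, then take MAX of rows below it

Corrected query:
SELECT MAX(reading) FROM sensors WHERE reading < (SELECT MAX(reading) FROM sensors)

Result:
MAX(reading)
------------
82.2        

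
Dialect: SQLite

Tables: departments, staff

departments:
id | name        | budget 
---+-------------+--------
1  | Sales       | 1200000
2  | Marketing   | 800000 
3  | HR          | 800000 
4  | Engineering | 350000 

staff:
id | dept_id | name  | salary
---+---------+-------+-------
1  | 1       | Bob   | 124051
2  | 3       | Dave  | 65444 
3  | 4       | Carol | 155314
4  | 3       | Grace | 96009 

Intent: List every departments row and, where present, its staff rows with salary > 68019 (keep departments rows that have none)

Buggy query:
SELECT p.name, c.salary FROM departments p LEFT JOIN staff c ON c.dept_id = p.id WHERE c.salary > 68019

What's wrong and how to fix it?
Bug: Filtering c.salary in WHERE discards the NULL rows produced by LEFT JOIN, turning it into an inner join

Fix: Put 'c.salary > 68019' in the JOIN's ON clause instead of WHERE

Corrected query:
SELECT p.name, c.salary FROM departments p LEFT JOIN staff c ON c.dept_id = p.id AND c.salary > 68019

Result:
name        | salary
------------+-------
Sales       | 124051
Marketing   | NULL  
HR          | 96009 
Engineering | 155314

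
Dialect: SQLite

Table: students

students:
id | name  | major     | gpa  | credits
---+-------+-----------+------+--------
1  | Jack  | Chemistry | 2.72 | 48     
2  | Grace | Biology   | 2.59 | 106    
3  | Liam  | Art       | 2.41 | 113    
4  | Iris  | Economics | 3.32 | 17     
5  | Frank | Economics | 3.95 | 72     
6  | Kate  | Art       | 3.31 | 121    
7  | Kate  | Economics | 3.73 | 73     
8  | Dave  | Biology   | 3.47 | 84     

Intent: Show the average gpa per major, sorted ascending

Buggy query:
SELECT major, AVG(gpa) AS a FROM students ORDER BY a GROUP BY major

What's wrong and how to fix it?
Bug: GROUP BY must precede ORDER BY

Fix: Move ORDER BY to the end, after GROUP BY

Corrected query:
SELECT major, AVG(gpa) AS a FROM students GROUP BY major ORDER BY a

Result:
major     | a       
----------+---------
Chemistry | 2.72    
Art       | 2.86    
Biology   | 3.03    
Economics | 3.666667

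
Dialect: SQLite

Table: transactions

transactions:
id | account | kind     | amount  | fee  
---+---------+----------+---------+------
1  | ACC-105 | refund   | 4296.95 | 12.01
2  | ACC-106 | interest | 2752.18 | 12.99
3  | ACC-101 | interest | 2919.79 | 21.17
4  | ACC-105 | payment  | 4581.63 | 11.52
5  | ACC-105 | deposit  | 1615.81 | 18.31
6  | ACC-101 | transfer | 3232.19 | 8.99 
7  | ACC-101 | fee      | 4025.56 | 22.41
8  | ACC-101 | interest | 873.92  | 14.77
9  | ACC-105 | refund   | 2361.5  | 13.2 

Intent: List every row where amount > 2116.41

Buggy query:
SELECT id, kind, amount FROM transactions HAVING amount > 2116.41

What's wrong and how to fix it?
Bug: This is a non-aggregate query (no GROUP BY, no aggregates), so in SQLite the HAVING clause is invalid here; a row-level condition belongs in WHERE

Fix: Replace HAVING with WHERE since the condition applies to individual rows

Corrected query:
SELECT id, kind, amount FROM transactions WHERE amount > 2116.41

Result:
id | kind     | amount 
---+----------+--------
1  | refund   | 4296.95
2  | interest | 2752.18
3  | interest | 2919.79
4  | payment  | 4581.63
6  | transfer | 3232.19
7  | fee      | 4025.56
9  | refund   | 2361.5 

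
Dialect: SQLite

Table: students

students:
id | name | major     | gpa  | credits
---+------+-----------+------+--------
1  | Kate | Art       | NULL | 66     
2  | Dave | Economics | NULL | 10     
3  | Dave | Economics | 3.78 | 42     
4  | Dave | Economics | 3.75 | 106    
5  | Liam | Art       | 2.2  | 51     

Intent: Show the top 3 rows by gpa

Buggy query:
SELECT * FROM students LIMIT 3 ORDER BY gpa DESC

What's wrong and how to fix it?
Bug: LIMIT must come after ORDER BY

Fix: Sort with ORDER BY, then apply LIMIT

Corrected query:
SELECT * FROM students ORDER BY gpa DESC LIMIT 3

Result:
id | name | major     | gpa  | credits
---+------+-----------+------+--------
3  | Dave | Economics | 3.78 | 42     
4  | Dave | Economics | 3.75 | 106    
5  | Liam | Art       | 2.2  | 51     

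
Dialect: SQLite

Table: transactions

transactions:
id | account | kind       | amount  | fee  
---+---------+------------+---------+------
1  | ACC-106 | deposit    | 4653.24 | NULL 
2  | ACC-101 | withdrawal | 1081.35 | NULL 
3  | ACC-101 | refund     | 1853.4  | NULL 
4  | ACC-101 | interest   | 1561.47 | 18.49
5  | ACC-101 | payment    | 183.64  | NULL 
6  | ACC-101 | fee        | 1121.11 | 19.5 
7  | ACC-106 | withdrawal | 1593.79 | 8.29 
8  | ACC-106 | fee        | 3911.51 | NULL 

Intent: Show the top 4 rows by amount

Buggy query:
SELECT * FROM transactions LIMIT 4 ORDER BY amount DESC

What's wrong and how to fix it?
Bug: ORDER BY cannot follow LIMIT; LIMIT is the final clause

Fix: Swap the clauses: ORDER BY first, then LIMIT

Corrected query:
SELECT * FROM transactions ORDER BY amount DESC LIMIT 4

Result:
id | account | kind       | amount  | fee 
---+---------+------------+---------+-----
1  | ACC-106 | deposit    | 4653.24 | NULL
8  | ACC-106 | fee        | 3911.51 | NULL
3  | ACC-101 | refund     | 1853.4  | NULL
7  | ACC-106 | withdrawal | 1593.79 | 8.29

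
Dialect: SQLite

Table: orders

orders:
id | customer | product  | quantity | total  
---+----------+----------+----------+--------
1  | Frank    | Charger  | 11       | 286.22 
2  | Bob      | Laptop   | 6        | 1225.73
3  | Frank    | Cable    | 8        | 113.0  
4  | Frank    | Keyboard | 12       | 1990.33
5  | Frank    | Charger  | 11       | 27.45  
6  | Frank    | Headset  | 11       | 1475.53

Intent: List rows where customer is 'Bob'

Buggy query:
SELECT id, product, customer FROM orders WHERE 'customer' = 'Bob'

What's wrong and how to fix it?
Bug: 'customer' in single quotes is a string literal, not the column; the comparison is literal-vs-literal and never true

Fix: Remove the quotes around the column name (or use double quotes for an identifier)

Corrected query:
SELECT id, product, customer FROM orders WHERE customer = 'Bob'

Result:
id | product | customer
---+---------+---------
2  | Laptop  | Bob     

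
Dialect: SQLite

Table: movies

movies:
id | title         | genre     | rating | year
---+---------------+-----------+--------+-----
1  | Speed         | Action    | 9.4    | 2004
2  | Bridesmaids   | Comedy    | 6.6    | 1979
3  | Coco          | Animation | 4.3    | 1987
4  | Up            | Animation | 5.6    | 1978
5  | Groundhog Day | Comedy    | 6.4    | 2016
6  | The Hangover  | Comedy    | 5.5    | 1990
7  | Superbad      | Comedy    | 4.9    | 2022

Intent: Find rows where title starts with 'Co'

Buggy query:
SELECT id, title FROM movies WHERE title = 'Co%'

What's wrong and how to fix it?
Bug: '=' compares the literal string including the % character; pattern matching needs LIKE

Fix: Use LIKE for wildcard pattern matching

Corrected query:
SELECT id, title FROM movies WHERE title LIKE 'Co%'

Result:
id | title
---+------
3  | Coco 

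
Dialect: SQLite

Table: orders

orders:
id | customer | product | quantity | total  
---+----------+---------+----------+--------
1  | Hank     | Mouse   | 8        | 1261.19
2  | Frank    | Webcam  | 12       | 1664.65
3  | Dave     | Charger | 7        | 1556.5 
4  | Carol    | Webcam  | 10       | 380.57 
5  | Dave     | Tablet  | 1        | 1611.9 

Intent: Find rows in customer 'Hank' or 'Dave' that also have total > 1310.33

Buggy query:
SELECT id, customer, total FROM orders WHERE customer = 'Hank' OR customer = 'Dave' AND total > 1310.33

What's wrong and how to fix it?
Bug: AND binds tighter than OR, so this parses as customer = 'Hank' OR (customer = 'Dave' AND total > 1310.33)

Fix: Group the OR with parentheses (or use IN), then AND the threshold

Corrected query:
SELECT id, customer, total FROM orders WHERE (customer = 'Hank' OR customer = 'Dave') AND total > 1310.33

Result:
id | customer | total 
---+----------+-------
3  | Dave     | 1556.5
5  | Dave     | 1611.9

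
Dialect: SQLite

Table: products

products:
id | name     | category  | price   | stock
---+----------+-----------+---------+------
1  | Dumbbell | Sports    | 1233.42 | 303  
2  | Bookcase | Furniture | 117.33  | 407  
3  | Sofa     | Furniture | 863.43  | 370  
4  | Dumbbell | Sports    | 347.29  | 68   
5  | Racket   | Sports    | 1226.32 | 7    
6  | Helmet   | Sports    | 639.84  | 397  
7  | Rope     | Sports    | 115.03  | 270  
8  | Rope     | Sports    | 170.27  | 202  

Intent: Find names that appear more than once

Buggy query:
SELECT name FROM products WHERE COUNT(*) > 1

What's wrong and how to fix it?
Bug: COUNT(*) is an aggregate and cannot be used in WHERE

Fix: Group first, then use HAVING for the count condition

Corrected query:
SELECT name FROM products GROUP BY name HAVING COUNT(*) > 1

Result:
name    
--------
Dumbbell
Rope    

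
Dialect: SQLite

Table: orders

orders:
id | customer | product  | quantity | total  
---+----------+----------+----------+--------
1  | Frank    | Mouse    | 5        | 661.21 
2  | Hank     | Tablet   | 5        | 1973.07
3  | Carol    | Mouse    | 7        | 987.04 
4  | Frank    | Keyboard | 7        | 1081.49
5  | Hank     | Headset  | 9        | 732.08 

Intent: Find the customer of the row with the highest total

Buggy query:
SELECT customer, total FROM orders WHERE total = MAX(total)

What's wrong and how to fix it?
Bug: MAX(total) is an aggregate and cannot be used directly in WHERE

Fix: Use a subquery: WHERE total = (SELECT MAX(total) FROM orders)

Corrected query:
SELECT customer, total FROM orders WHERE total = (SELECT MAX(total) FROM orders)

Result:
customer | total  
---------+--------
Hank     | 1973.07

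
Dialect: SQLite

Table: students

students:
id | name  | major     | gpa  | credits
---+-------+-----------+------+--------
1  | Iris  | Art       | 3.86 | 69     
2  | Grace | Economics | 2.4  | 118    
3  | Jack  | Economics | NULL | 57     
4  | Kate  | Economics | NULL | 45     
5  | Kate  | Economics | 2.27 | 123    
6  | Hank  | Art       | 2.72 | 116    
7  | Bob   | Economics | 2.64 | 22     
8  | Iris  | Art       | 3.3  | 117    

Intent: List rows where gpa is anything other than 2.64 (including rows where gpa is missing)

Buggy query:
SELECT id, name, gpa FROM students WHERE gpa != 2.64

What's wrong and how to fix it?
Bug: 'gpa != 2.64' is unknown when gpa is NULL, so NULL rows are silently excluded

Fix: Add an explicit OR gpa IS NULL to include the missing-value rows

Corrected query:
SELECT id, name, gpa FROM students WHERE gpa != 2.64 OR gpa IS NULL

Result:
id | name  | gpa 
---+-------+-----
1  | Iris  | 3.86
2  | Grace | 2.4 
3  | Jack  | NULL
4  | Kate  | NULL
5  | Kate  | 2.27
6  | Hank  | 2.72
8  | Iris  | 3.3 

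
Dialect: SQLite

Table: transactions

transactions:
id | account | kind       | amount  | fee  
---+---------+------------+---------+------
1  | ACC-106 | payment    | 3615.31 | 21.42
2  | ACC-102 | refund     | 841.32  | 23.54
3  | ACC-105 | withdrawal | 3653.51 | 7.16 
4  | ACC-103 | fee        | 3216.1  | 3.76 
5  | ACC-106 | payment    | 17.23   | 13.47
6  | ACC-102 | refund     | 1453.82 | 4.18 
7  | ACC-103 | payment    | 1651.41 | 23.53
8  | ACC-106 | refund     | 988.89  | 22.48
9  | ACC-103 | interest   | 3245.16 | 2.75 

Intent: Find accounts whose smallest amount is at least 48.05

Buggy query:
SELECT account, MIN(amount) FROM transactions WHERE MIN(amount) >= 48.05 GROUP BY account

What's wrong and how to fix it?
Bug: Aggregates like MIN are computed per group after WHERE runs

Fix: Use HAVING for the per-group MIN condition

Corrected query:
SELECT account, MIN(amount) FROM transactions GROUP BY account HAVING MIN(amount) >= 48.05

Result:
account | MIN(amount)
--------+------------
ACC-102 | 841.32     
ACC-103 | 1651.41    
ACC-105 | 3653.51    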